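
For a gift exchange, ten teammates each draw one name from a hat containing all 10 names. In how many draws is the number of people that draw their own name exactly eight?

Choose which 8 of the 10 are fixed: C(10,8) = 45.
The remaining 2 must be deranged: !2 = 1.
Total: 45 × 1 = 45.

45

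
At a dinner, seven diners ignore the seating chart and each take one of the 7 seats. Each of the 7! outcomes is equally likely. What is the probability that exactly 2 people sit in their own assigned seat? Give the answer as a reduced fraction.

11/60

Favorable outcomes: C(7,2)·!5 = 21·44 = 924.
Total outcomes: 7! = 5040.
Probability = 924/5040 = 11/60.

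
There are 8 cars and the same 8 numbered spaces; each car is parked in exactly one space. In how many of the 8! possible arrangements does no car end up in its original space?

14833

!8 is the nearest integer to 8!/e.
8! = 40320, and 40320/e ≈ 14832.90, so !8 = 14833.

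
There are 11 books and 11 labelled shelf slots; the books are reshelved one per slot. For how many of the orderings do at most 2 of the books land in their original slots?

# with exactly i fixed is C(11,i)·!(11-i); sum over i=0..2:
  i=0: C(11,0)·!11 = 1·14684570 = 14684570
  i=1: C(11,1)·!10 = 11·1334961 = 14684571
  i=2: C(11,2)·!9 = 55·133496 = 7342280
Total = 36711421.

36711421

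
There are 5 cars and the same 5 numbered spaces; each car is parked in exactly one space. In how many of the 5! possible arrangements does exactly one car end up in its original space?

Choose which one of the 5 is fixed: C(5,1) = 5.
The remaining 4 must be deranged: !4 = 9.
Total: 5 × 9 = 45.

45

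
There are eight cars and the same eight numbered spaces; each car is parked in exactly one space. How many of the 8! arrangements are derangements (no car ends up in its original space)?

14833

Recurrence: !8 = 7·(!7 + !6).
!8 = 7·(1854 + 265) = 7·2119 = 14833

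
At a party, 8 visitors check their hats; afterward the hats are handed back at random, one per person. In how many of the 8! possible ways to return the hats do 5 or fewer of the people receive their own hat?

40291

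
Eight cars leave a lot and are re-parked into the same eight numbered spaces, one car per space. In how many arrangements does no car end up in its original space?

The number of derangements of 8 is !8 = Σ_{k=0}^{8} (-1)^k·8!/k!
= 8! - 8!/1! + 8!/2! - 8!/3! + 8!/4! - 8!/5! + 8!/6! - 8!/7! + 8!/8!
= 40320 - 40320 + 20160 - 6720 + 1680 - 336 + 56 - 8 + 1
= 14833

14833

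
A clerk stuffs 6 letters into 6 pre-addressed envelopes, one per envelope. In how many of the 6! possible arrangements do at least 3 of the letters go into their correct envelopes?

56

Sum C(6,i)·!(6-i) for i = 3..6:
  i=3: C(6,3)·!3 = 20·2 = 40
  i=4: C(6,4)·!2 = 15·1 = 15
  i=5: C(6,5)·!1 = 6·0 = 0
  i=6: C(6,6)·!0 = 1·1 = 1
Total = 56.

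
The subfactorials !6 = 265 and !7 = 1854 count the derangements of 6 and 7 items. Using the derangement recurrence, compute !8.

14833

!8 = (8-1)·(!7 + !6) = 7·(1854 + 265) = 7·2119 = 14833.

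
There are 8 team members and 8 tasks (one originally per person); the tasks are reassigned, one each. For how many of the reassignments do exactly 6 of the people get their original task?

Choose which 6 of the 8 are fixed: C(8,6) = 28.
The other 2 form a derangement: !2 = 1.
Total: 28 × 1 = 28.

28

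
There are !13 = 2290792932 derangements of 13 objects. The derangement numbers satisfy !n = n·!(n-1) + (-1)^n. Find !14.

32071101049

!14 = 14·2290792932 + 1 = 32071101049.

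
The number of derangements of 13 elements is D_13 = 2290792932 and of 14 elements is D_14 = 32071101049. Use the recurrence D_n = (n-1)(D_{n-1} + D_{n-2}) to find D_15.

481066515734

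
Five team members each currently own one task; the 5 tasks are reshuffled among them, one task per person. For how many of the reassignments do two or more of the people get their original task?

Sum C(5,i)·!(5-i) for i = 2..5:
  i=2: C(5,2)·!3 = 10·2 = 20
  i=3: C(5,3)·!2 = 10·1 = 10
  i=4: C(5,4)·!1 = 5·0 = 0
  i=5: C(5,5)·!0 = 1·1 = 1
Total = 31.

31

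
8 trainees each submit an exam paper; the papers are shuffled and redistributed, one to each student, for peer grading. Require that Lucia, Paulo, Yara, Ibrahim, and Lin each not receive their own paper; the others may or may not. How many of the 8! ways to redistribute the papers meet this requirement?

Inclusion-exclusion on the 5 forbidden self-matches:
Σ_{j=0}^{5} (-1)^j C(5,j)(8-j)!
= C(5,0)·8! - C(5,1)·7! + C(5,2)·6! - C(5,3)·5! + C(5,4)·4! - C(5,5)·3!
= 40320 - 25200 + 7200 - 1200 + 120 - 6
= 21234

21234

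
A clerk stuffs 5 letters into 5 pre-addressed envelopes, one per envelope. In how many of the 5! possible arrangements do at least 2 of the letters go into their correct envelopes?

Sum C(5,i)·!(5-i) for i = 2..5:
  i=2: C(5,2)·!3 = 10·2 = 20
  i=3: C(5,3)·!2 = 10·1 = 10
  i=4: C(5,4)·!1 = 5·0 = 0
  i=5: C(5,5)·!0 = 1·1 = 1
Total = 31.

31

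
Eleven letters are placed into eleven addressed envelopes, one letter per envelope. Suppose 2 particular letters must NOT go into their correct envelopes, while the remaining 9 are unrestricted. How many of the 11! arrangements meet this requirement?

Inclusion-exclusion on the 2 forbidden self-matches:
Σ_{j=0}^{2} (-1)^j C(2,j)(11-j)!
= C(2,0)·11! - C(2,1)·10! + C(2,2)·9!
= 39916800 - 7257600 + 362880
= 33022080

33022080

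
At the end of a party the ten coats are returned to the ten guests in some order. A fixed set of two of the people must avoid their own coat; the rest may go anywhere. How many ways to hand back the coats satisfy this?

2943360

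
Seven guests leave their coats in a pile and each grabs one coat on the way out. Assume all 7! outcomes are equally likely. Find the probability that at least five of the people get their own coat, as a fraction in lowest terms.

11/2520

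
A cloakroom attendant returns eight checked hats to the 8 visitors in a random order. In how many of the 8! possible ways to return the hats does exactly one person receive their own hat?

14832

Pick the single fixed position: C(8,1) = 8 ways.
The other 7 form a derangement: !7 = 1854.
Total: 8 × 1854 = 14832.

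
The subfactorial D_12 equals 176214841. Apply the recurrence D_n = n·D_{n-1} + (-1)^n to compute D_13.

2290792932

D_13 = 13·176214841 - 1 = 2290792932.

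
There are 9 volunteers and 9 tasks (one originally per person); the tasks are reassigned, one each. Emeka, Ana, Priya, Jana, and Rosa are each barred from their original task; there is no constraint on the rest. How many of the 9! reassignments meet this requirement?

205056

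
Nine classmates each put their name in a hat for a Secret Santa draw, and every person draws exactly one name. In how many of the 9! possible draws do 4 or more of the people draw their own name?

6883

# with exactly i fixed is C(9,i)·!(9-i); sum over i=4..9:
  i=4: C(9,4)·!5 = 126·44 = 5544
  i=5: C(9,5)·!4 = 126·9 = 1134
  i=6: C(9,6)·!3 = 84·2 = 168
  i=7: C(9,7)·!2 = 36·1 = 36
  i=8: C(9,8)·!1 = 9·0 = 0
  i=9: C(9,9)·!0 = 1·1 = 1
Total = 6883.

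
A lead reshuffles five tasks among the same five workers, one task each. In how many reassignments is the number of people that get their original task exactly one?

45

Pick the single fixed position: C(5,1) = 5 ways.
The remaining 4 must be deranged: !4 = 9.
Total: 5 × 9 = 45.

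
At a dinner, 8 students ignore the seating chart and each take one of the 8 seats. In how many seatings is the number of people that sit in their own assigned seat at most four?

# with exactly i fixed is C(8,i)·!(8-i); sum over i=0..4:
  i=0: C(8,0)·!8 = 1·14833 = 14833
  i=1: C(8,1)·!7 = 8·1854 = 14832
  i=2: C(8,2)·!6 = 28·265 = 7420
  i=3: C(8,3)·!5 = 56·44 = 2464
  i=4: C(8,4)·!4 = 70·9 = 630
Total = 40179.

40179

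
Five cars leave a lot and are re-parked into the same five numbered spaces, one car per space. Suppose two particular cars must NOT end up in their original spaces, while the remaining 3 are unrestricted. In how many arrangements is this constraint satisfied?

Let A_j be the event that the j-th constrained one is fixed. By inclusion-exclusion over the 2 events:
Σ_{j=0}^{2} (-1)^j C(2,j)(5-j)!
= C(2,0)·5! - C(2,1)·4! + C(2,2)·3!
= 120 - 48 + 6
= 78

78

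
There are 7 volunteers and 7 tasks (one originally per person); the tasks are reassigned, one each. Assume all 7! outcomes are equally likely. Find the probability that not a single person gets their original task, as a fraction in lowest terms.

103/280

Favorable outcomes: !7 = 1854.
Total outcomes: 7! = 5040.
Probability = 1854/5040 = 103/280.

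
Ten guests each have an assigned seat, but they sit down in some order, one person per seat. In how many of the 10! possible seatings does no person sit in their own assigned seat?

!10 is the nearest integer to 10!/e.
10! = 3628800, and 3628800/e ≈ 1334960.92, so !10 = 1334961.

1334961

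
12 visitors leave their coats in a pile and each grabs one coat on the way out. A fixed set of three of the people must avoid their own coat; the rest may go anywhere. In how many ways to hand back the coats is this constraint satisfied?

Inclusion-exclusion on the 3 forbidden self-matches:
Σ_{j=0}^{3} (-1)^j C(3,j)(12-j)!
= C(3,0)·12! - C(3,1)·11! + C(3,2)·10! - C(3,3)·9!
= 479001600 - 119750400 + 10886400 - 362880
= 369774720

369774720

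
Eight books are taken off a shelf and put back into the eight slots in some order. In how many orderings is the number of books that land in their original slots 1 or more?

25487

Sum C(8,i)·!(8-i) for i = 1..8:
  i=1: C(8,1)·!7 = 8·1854 = 14832
  i=2: C(8,2)·!6 = 28·265 = 7420
  i=3: C(8,3)·!5 = 56·44 = 2464
  i=4: C(8,4)·!4 = 70·9 = 630
  i=5: C(8,5)·!3 = 56·2 = 112
  i=6: C(8,6)·!2 = 28·1 = 28
  i=7: C(8,7)·!1 = 8·0 = 0
  i=8: C(8,8)·!0 = 1·1 = 1
Total = 25487.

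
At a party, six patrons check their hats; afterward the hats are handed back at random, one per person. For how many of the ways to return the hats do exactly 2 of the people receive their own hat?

135

Choose which 2 of the 6 are fixed: C(6,2) = 15.
The other 4 form a derangement: !4 = 9.
Total: 15 × 9 = 135.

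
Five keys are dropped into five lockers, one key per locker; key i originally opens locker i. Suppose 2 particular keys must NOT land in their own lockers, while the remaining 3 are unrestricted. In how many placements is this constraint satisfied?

Inclusion-exclusion on the 2 forbidden self-matches:
Σ_{j=0}^{2} (-1)^j C(2,j)(5-j)!
= C(2,0)·5! - C(2,1)·4! + C(2,2)·3!
= 120 - 48 + 6
= 78

78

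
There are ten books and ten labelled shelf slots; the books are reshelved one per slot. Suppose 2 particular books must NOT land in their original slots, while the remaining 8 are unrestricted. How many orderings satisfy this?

2943360

Let A_j be the event that the j-th constrained one is fixed. By inclusion-exclusion over the 2 events:
Σ_{j=0}^{2} (-1)^j C(2,j)(10-j)!
= C(2,0)·10! - C(2,1)·9! + C(2,2)·8!
= 3628800 - 725760 + 40320
= 2943360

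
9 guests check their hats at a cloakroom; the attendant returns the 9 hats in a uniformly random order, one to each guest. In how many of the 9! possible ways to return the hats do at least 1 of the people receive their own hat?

229384

Sum C(9,i)·!(9-i) for i = 1..9:
  i=1: C(9,1)·!8 = 9·14833 = 133497
  i=2: C(9,2)·!7 = 36·1854 = 66744
  i=3: C(9,3)·!6 = 84·265 = 22260
  i=4: C(9,4)·!5 = 126·44 = 5544
  i=5: C(9,5)·!4 = 126·9 = 1134
  i=6: C(9,6)·!3 = 84·2 = 168
  i=7: C(9,7)·!2 = 36·1 = 36
  i=8: C(9,8)·!1 = 9·0 = 0
  i=9: C(9,9)·!0 = 1·1 = 1
Total = 229384.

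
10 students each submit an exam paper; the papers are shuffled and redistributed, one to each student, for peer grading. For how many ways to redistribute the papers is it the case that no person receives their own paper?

!10 = 10! · Σ_{k=0}^{10} (-1)^k/k!
= 10! - 10!/1! + 10!/2! - 10!/3! + 10!/4! - 10!/5! + 10!/6! - 10!/7! + 10!/8! - 10!/9! + 10!/10!
= 3628800 - 3628800 + 1814400 - 604800 + 151200 - 30240 + 5040 - 720 + 90 - 10 + 1
= 1334961

1334961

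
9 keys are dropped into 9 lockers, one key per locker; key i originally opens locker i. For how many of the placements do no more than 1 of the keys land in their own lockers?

266993

# with exactly i fixed is C(9,i)·!(9-i); sum over i=0..1:
  i=0: C(9,0)·!9 = 1·133496 = 133496
  i=1: C(9,1)·!8 = 9·14833 = 133497
Total = 266993.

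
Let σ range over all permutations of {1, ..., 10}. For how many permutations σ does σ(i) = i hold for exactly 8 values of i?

Choose which 8 of the 10 are fixed: C(10,8) = 45.
The other 2 form a derangement: !2 = 1.
Total: 45 × 1 = 45.

45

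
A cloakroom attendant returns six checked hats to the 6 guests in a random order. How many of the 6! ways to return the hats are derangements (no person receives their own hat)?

265

Recurrence: !6 = 6·!5 + (-1)^6.
!6 = 6·44 + 1 = 265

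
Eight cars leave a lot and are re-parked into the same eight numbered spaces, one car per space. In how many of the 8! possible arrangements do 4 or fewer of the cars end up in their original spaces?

40179

Sum C(8,i)·!(8-i) for i = 0..4:
  i=0: C(8,0)·!8 = 1·14833 = 14833
  i=1: C(8,1)·!7 = 8·1854 = 14832
  i=2: C(8,2)·!6 = 28·265 = 7420
  i=3: C(8,3)·!5 = 56·44 = 2464
  i=4: C(8,4)·!4 = 70·9 = 630
Total = 40179.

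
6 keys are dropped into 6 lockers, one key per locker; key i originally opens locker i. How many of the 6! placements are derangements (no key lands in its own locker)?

265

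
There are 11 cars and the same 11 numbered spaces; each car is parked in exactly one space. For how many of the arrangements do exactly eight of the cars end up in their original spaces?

330

Pick the 8 fixed positions: C(11,8) = 165 ways.
The remaining 3 must be deranged: !3 = 2.
Total: 165 × 2 = 330.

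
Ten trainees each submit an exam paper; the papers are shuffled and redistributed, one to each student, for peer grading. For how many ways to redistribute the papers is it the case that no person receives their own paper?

!10 is the nearest integer to 10!/e.
10! = 3628800, and 3628800/e ≈ 1334960.92, so !10 = 1334961.

1334961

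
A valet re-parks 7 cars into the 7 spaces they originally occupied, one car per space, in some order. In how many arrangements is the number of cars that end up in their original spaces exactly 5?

21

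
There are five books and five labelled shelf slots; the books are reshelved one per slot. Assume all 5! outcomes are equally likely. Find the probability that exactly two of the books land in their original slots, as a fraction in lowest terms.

1/6

Favorable outcomes: C(5,2)·!3 = 10·2 = 20.
Total outcomes: 5! = 120.
Probability = 20/120 = 1/6.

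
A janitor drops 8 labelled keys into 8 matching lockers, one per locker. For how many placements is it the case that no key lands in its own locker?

!8 is the nearest integer to 8!/e.
8! = 40320, and 40320/e ≈ 14832.90, so !8 = 14833.

14833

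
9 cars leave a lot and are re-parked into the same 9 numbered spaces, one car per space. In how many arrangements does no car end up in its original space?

Recurrence: !9 = 9·!8 + (-1)^9.
!9 = 9·14833 - 1 = 133496

133496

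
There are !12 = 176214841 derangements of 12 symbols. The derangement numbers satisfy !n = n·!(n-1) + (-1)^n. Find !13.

2290792932

!13 = 13·176214841 - 1 = 2290792932.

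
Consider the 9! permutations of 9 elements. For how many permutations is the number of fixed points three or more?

# with exactly i fixed is C(9,i)·!(9-i); sum over i=3..9:
  i=3: C(9,3)·!6 = 84·265 = 22260
  i=4: C(9,4)·!5 = 126·44 = 5544
  i=5: C(9,5)·!4 = 126·9 = 1134
  i=6: C(9,6)·!3 = 84·2 = 168
  i=7: C(9,7)·!2 = 36·1 = 36
  i=8: C(9,8)·!1 = 9·0 = 0
  i=9: C(9,9)·!0 = 1·1 = 1
Total = 29143.

29143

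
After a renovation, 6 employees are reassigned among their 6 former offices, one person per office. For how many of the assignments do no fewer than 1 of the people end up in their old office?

Sum C(6,i)·!(6-i) for i = 1..6:
  i=1: C(6,1)·!5 = 6·44 = 264
  i=2: C(6,2)·!4 = 15·9 = 135
  i=3: C(6,3)·!3 = 20·2 = 40
  i=4: C(6,4)·!2 = 15·1 = 15
  i=5: C(6,5)·!1 = 6·0 = 0
  i=6: C(6,6)·!0 = 1·1 = 1
Total = 455.

455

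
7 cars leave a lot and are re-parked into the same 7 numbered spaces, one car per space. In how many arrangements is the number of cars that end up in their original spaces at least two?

# with exactly i fixed is C(7,i)·!(7-i); sum over i=2..7:
  i=2: C(7,2)·!5 = 21·44 = 924
  i=3: C(7,3)·!4 = 35·9 = 315
  i=4: C(7,4)·!3 = 35·2 = 70
  i=5: C(7,5)·!2 = 21·1 = 21
  i=6: C(7,6)·!1 = 7·0 = 0
  i=7: C(7,7)·!0 = 1·1 = 1
Total = 1331.

1331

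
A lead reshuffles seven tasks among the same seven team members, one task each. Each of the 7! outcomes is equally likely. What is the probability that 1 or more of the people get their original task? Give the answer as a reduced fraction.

177/280

Favorable outcomes: Σ_{i≥1} C(7,i)·!(7-i) = 7·265 + 21·44 + 35·9 + 35·2 + 21·1 + 7·0 + 1·1 = 3186.
Total outcomes: 7! = 5040.
Probability = 3186/5040 = 177/280.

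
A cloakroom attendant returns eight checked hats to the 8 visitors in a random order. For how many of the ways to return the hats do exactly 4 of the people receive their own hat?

Pick the 4 fixed positions: C(8,4) = 70 ways.
The other 4 form a derangement: !4 = 9.
Total: 70 × 9 = 630.

630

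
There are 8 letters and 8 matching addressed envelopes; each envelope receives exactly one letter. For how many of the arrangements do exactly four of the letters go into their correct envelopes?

630

Choose which 4 of the 8 are fixed: C(8,4) = 70.
The other 4 form a derangement: !4 = 9.
Total: 70 × 9 = 630.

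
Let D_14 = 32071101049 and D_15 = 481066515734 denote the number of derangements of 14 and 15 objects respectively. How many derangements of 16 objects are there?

D_16 = (16-1)·(D_15 + D_14) = 15·(481066515734 + 32071101049) = 15·513137616783 = 7697064251745.

7697064251745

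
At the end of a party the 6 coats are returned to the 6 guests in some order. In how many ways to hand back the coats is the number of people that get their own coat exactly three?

40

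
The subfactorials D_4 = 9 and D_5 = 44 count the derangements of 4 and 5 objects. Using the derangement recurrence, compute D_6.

265

D_6 = (6-1)·(D_5 + D_4) = 5·(44 + 9) = 5·53 = 265.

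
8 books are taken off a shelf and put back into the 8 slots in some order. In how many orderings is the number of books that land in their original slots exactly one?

14832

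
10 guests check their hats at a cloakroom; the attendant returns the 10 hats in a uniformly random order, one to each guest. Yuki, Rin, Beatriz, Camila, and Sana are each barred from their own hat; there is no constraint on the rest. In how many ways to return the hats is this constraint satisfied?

2170680

Inclusion-exclusion on the 5 forbidden self-matches:
Σ_{j=0}^{5} (-1)^j C(5,j)(10-j)!
= C(5,0)·10! - C(5,1)·9! + C(5,2)·8! - C(5,3)·7! + C(5,4)·6! - C(5,5)·5!
= 3628800 - 1814400 + 403200 - 50400 + 3600 - 120
= 2170680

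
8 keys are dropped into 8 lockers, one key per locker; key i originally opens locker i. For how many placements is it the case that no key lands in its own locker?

14833

Use !n = n·!(n-1) + (-1)^n.
!8 = 8·1854 + 1 = 14833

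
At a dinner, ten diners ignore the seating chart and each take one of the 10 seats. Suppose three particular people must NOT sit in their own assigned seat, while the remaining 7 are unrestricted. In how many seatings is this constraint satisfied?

Inclusion-exclusion on the 3 forbidden self-matches:
Σ_{j=0}^{3} (-1)^j C(3,j)(10-j)!
= C(3,0)·10! - C(3,1)·9! + C(3,2)·8! - C(3,3)·7!
= 3628800 - 1088640 + 120960 - 5040
= 2656080

2656080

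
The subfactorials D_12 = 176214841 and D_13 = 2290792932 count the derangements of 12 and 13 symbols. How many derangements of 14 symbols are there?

D_14 = (14-1)·(D_13 + D_12) = 13·(2290792932 + 176214841) = 13·2467007773 = 32071101049.

32071101049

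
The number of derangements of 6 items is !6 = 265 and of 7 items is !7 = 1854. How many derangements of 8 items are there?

!8 = (8-1)·(!7 + !6) = 7·(1854 + 265) = 7·2119 = 14833.

14833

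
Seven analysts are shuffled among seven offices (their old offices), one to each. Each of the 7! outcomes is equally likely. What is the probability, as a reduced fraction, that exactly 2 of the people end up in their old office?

Favorable outcomes: C(7,2)·!5 = 21·44 = 924.
Total outcomes: 7! = 5040.
Probability = 924/5040 = 11/60.

11/60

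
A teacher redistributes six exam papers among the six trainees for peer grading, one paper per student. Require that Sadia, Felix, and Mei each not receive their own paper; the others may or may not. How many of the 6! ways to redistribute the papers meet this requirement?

426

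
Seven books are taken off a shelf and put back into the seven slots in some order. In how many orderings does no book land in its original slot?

1854

Use !n = n·!(n-1) + (-1)^n.
!7 = 7·265 - 1 = 1854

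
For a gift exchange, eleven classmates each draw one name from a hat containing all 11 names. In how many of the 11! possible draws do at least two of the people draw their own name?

10547659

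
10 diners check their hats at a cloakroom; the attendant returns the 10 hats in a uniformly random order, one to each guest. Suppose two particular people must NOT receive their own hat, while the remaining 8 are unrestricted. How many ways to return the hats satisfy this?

Let A_j be the event that the j-th constrained one is fixed. By inclusion-exclusion over the 2 events:
Σ_{j=0}^{2} (-1)^j C(2,j)(10-j)!
= C(2,0)·10! - C(2,1)·9! + C(2,2)·8!
= 3628800 - 725760 + 40320
= 2943360

2943360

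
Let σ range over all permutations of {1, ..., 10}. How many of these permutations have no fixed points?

1334961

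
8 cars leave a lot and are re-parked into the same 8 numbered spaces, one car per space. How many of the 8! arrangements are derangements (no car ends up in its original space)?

14833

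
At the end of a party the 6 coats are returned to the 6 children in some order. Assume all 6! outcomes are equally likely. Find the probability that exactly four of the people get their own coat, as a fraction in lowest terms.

Favorable outcomes: C(6,4)·!2 = 15·1 = 15.
Total outcomes: 6! = 720.
Probability = 15/720 = 1/48.

1/48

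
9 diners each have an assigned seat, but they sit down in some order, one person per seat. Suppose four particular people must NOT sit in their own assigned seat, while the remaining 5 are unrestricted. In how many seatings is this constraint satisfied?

Let A_j be the event that the j-th constrained one is fixed. By inclusion-exclusion over the 4 events:
Σ_{j=0}^{4} (-1)^j C(4,j)(9-j)!
= C(4,0)·9! - C(4,1)·8! + C(4,2)·7! - C(4,3)·6! + C(4,4)·5!
= 362880 - 161280 + 30240 - 2880 + 120
= 229080

229080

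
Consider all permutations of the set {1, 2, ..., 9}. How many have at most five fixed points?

362675

# with exactly i fixed is C(9,i)·!(9-i); sum over i=0..5:
  i=0: C(9,0)·!9 = 1·133496 = 133496
  i=1: C(9,1)·!8 = 9·14833 = 133497
  i=2: C(9,2)·!7 = 36·1854 = 66744
  i=3: C(9,3)·!6 = 84·265 = 22260
  i=4: C(9,4)·!5 = 126·44 = 5544
  i=5: C(9,5)·!4 = 126·9 = 1134
Total = 362675.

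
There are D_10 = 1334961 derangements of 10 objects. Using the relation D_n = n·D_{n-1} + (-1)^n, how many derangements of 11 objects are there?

14684570

D_11 = 11·1334961 - 1 = 14684570.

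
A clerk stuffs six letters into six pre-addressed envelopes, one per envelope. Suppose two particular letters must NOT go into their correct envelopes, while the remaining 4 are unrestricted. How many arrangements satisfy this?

504

Let A_j be the event that the j-th constrained one is fixed. By inclusion-exclusion over the 2 events:
Σ_{j=0}^{2} (-1)^j C(2,j)(6-j)!
= C(2,0)·6! - C(2,1)·5! + C(2,2)·4!
= 720 - 240 + 24
= 504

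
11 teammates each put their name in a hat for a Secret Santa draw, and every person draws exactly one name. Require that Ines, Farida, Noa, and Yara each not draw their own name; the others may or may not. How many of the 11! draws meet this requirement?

Let A_j be the event that the j-th constrained one is fixed. By inclusion-exclusion over the 4 events:
Σ_{j=0}^{4} (-1)^j C(4,j)(11-j)!
= C(4,0)·11! - C(4,1)·10! + C(4,2)·9! - C(4,3)·8! + C(4,4)·7!
= 39916800 - 14515200 + 2177280 - 161280 + 5040
= 27422640

27422640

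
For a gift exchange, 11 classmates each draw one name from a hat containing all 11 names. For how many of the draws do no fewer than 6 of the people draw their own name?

23684

Sum C(11,i)·!(11-i) for i = 6..11:
  i=6: C(11,6)·!5 = 462·44 = 20328
  i=7: C(11,7)·!4 = 330·9 = 2970
  i=8: C(11,8)·!3 = 165·2 = 330
  i=9: C(11,9)·!2 = 55·1 = 55
  i=10: C(11,10)·!1 = 11·0 = 0
  i=11: C(11,11)·!0 = 1·1 = 1
Total = 23684.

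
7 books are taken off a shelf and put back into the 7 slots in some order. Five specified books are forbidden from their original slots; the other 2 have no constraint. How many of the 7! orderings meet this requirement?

2428

Let A_j be the event that the j-th constrained one is fixed. By inclusion-exclusion over the 5 events:
Σ_{j=0}^{5} (-1)^j C(5,j)(7-j)!
= C(5,0)·7! - C(5,1)·6! + C(5,2)·5! - C(5,3)·4! + C(5,4)·3! - C(5,5)·2!
= 5040 - 3600 + 1200 - 240 + 30 - 2
= 2428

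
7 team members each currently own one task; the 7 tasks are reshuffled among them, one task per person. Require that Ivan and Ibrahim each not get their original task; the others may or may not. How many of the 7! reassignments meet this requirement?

3720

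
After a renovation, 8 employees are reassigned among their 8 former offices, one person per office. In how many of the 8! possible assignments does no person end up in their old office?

By inclusion-exclusion, !8 = Σ (-1)^k · 8!/k! for k=0..8
= 8! - 8!/1! + 8!/2! - 8!/3! + 8!/4! - 8!/5! + 8!/6! - 8!/7! + 8!/8!
= 40320 - 40320 + 20160 - 6720 + 1680 - 336 + 56 - 8 + 1
= 14833

14833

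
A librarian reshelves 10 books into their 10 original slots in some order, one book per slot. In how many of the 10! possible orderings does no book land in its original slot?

1334961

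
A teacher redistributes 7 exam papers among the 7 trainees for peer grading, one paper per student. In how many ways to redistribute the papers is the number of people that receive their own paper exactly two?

924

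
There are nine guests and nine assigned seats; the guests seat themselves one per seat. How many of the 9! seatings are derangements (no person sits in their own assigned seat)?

The number of derangements of 9 is !9 = Σ_{k=0}^{9} (-1)^k·9!/k!
= 9! - 9!/1! + 9!/2! - 9!/3! + 9!/4! - 9!/5! + 9!/6! - 9!/7! + 9!/8! - 9!/9!
= 362880 - 362880 + 181440 - 60480 + 15120 - 3024 + 504 - 72 + 9 - 1
= 133496

133496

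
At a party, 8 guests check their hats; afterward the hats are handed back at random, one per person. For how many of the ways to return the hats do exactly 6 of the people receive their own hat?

Choose which 6 of the 8 are fixed: C(8,6) = 28.
The remaining 2 must be deranged: !2 = 1.
Total: 28 × 1 = 28.

28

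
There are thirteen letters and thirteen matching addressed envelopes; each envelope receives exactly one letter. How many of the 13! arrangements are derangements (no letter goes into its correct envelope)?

2290792932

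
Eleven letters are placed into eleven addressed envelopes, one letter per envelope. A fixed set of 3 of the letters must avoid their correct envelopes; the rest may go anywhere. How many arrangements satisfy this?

Let A_j be the event that the j-th constrained one is fixed. By inclusion-exclusion over the 3 events:
Σ_{j=0}^{3} (-1)^j C(3,j)(11-j)!
= C(3,0)·11! - C(3,1)·10! + C(3,2)·9! - C(3,3)·8!
= 39916800 - 10886400 + 1088640 - 40320
= 30078720

30078720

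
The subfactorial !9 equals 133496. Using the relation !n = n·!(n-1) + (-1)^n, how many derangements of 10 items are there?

1334961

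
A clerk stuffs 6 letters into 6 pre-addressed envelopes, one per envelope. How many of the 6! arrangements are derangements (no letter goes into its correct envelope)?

265

By inclusion-exclusion, !6 = Σ (-1)^k · 6!/k! for k=0..6
= 6! - 6!/1! + 6!/2! - 6!/3! + 6!/4! - 6!/5! + 6!/6!
= 720 - 720 + 360 - 120 + 30 - 6 + 1
= 265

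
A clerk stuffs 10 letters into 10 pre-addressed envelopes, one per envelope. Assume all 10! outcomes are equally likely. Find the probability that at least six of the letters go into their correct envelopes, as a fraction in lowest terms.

17/28350

Favorable outcomes: Σ_{i≥6} C(10,i)·!(10-i) = 210·9 + 120·2 + 45·1 + 10·0 + 1·1 = 2176.
Total outcomes: 10! = 3628800.
Probability = 2176/3628800 = 17/28350.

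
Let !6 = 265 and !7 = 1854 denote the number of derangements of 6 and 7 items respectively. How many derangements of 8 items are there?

14833

!8 = (8-1)·(!7 + !6) = 7·(1854 + 265) = 7·2119 = 14833.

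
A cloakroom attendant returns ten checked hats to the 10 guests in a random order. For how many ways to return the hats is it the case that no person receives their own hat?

By inclusion-exclusion, !10 = Σ (-1)^k · 10!/k! for k=0..10
= 10! - 10!/1! + 10!/2! - 10!/3! + 10!/4! - 10!/5! + 10!/6! - 10!/7! + 10!/8! - 10!/9! + 10!/10!
= 3628800 - 3628800 + 1814400 - 604800 + 151200 - 30240 + 5040 - 720 + 90 - 10 + 1
= 1334961

1334961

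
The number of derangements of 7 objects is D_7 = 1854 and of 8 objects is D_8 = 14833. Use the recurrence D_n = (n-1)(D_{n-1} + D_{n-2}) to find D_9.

133496

D_9 = (9-1)·(D_8 + D_7) = 8·(14833 + 1854) = 8·16687 = 133496.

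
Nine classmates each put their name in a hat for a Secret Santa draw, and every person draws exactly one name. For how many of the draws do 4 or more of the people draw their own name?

6883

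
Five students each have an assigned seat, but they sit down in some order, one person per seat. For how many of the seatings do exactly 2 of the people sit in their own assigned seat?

20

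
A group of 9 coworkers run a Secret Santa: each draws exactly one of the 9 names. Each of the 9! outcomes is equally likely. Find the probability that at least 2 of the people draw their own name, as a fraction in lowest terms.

95887/362880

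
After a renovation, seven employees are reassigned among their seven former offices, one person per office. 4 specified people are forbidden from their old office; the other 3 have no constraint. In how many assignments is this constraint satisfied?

Let A_j be the event that the j-th constrained one is fixed. By inclusion-exclusion over the 4 events:
Σ_{j=0}^{4} (-1)^j C(4,j)(7-j)!
= C(4,0)·7! - C(4,1)·6! + C(4,2)·5! - C(4,3)·4! + C(4,4)·3!
= 5040 - 2880 + 720 - 96 + 6
= 2790

2790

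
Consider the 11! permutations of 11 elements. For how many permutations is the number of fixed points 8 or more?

386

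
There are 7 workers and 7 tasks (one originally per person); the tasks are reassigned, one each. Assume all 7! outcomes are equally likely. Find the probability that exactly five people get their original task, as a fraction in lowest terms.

Favorable outcomes: C(7,5)·!2 = 21·1 = 21.
Total outcomes: 7! = 5040.
Probability = 21/5040 = 1/240.

1/240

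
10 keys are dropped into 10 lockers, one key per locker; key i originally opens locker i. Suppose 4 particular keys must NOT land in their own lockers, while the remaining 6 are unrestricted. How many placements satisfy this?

Inclusion-exclusion on the 4 forbidden self-matches:
Σ_{j=0}^{4} (-1)^j C(4,j)(10-j)!
= C(4,0)·10! - C(4,1)·9! + C(4,2)·8! - C(4,3)·7! + C(4,4)·6!
= 3628800 - 1451520 + 241920 - 20160 + 720
= 2399760

2399760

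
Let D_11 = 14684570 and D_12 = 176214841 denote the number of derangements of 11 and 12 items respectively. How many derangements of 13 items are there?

D_13 = (13-1)·(D_12 + D_11) = 12·(176214841 + 14684570) = 12·190899411 = 2290792932.

2290792932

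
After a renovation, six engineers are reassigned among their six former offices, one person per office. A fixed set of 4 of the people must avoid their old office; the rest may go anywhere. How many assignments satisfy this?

362

Inclusion-exclusion on the 4 forbidden self-matches:
Σ_{j=0}^{4} (-1)^j C(4,j)(6-j)!
= C(4,0)·6! - C(4,1)·5! + C(4,2)·4! - C(4,3)·3! + C(4,4)·2!
= 720 - 480 + 144 - 24 + 2
= 362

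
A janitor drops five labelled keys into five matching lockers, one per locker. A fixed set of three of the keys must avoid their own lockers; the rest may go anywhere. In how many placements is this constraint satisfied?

64

Let A_j be the event that the j-th constrained one is fixed. By inclusion-exclusion over the 3 events:
Σ_{j=0}^{3} (-1)^j C(3,j)(5-j)!
= C(3,0)·5! - C(3,1)·4! + C(3,2)·3! - C(3,3)·2!
= 120 - 72 + 18 - 2
= 64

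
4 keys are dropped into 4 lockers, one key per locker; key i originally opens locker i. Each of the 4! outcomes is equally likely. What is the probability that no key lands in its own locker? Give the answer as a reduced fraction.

3/8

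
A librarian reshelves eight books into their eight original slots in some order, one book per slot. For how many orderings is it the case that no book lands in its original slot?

14833

The number of derangements of 8 is !8 = Σ_{k=0}^{8} (-1)^k·8!/k!
= 8! - 8!/1! + 8!/2! - 8!/3! + 8!/4! - 8!/5! + 8!/6! - 8!/7! + 8!/8!
= 40320 - 40320 + 20160 - 6720 + 1680 - 336 + 56 - 8 + 1
= 14833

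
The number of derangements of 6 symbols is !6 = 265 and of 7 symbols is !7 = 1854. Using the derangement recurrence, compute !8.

14833

!8 = (8-1)·(!7 + !6) = 7·(1854 + 265) = 7·2119 = 14833.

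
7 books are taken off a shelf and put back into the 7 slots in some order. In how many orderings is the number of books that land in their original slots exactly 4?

Choose which 4 of the 7 are fixed: C(7,4) = 35.
The other 3 form a derangement: !3 = 2.
Total: 35 × 2 = 70.

70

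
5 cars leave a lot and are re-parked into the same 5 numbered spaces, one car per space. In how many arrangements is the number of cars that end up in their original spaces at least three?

11

# with exactly i fixed is C(5,i)·!(5-i); sum over i=3..5:
  i=3: C(5,3)·!2 = 10·1 = 10
  i=4: C(5,4)·!1 = 5·0 = 0
  i=5: C(5,5)·!0 = 1·1 = 1
Total = 11.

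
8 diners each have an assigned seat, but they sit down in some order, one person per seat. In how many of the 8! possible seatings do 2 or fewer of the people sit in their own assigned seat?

37085

# with exactly i fixed is C(8,i)·!(8-i); sum over i=0..2:
  i=0: C(8,0)·!8 = 1·14833 = 14833
  i=1: C(8,1)·!7 = 8·1854 = 14832
  i=2: C(8,2)·!6 = 28·265 = 7420
Total = 37085.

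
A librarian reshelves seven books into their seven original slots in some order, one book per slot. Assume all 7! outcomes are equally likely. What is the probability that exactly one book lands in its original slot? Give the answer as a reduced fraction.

Favorable outcomes: C(7,1)·!6 = 7·265 = 1855.
Total outcomes: 7! = 5040.
Probability = 1855/5040 = 53/144.

53/144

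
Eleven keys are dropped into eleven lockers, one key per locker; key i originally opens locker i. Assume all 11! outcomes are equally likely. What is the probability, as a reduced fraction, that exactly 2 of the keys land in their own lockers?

16687/90720

Favorable outcomes: C(11,2)·!9 = 55·133496 = 7342280.
Total outcomes: 11! = 39916800.
Probability = 7342280/39916800 = 16687/90720.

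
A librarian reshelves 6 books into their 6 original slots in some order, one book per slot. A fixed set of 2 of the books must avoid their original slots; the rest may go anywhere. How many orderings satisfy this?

504

Let A_j be the event that the j-th constrained one is fixed. By inclusion-exclusion over the 2 events:
Σ_{j=0}^{2} (-1)^j C(2,j)(6-j)!
= C(2,0)·6! - C(2,1)·5! + C(2,2)·4!
= 720 - 240 + 24
= 504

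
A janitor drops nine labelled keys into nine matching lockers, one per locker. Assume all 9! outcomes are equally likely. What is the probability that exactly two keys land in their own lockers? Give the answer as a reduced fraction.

Favorable outcomes: C(9,2)·!7 = 36·1854 = 66744.
Total outcomes: 9! = 362880.
Probability = 66744/362880 = 103/560.

103/560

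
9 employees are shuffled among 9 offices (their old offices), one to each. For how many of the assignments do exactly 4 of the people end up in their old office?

Pick the 4 fixed positions: C(9,4) = 126 ways.
The remaining 5 must be deranged: !5 = 44.
Total: 126 × 44 = 5544.

5544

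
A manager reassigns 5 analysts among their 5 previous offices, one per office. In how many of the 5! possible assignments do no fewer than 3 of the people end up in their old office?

# with exactly i fixed is C(5,i)·!(5-i); sum over i=3..5:
  i=3: C(5,3)·!2 = 10·1 = 10
  i=4: C(5,4)·!1 = 5·0 = 0
  i=5: C(5,5)·!0 = 1·1 = 1
Total = 11.

11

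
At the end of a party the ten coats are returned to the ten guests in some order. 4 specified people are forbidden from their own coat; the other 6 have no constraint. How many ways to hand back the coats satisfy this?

Let A_j be the event that the j-th constrained one is fixed. By inclusion-exclusion over the 4 events:
Σ_{j=0}^{4} (-1)^j C(4,j)(10-j)!
= C(4,0)·10! - C(4,1)·9! + C(4,2)·8! - C(4,3)·7! + C(4,4)·6!
= 3628800 - 1451520 + 241920 - 20160 + 720
= 2399760

2399760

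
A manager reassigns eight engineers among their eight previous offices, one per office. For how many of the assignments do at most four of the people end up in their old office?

Sum C(8,i)·!(8-i) for i = 0..4:
  i=0: C(8,0)·!8 = 1·14833 = 14833
  i=1: C(8,1)·!7 = 8·1854 = 14832
  i=2: C(8,2)·!6 = 28·265 = 7420
  i=3: C(8,3)·!5 = 56·44 = 2464
  i=4: C(8,4)·!4 = 70·9 = 630
Total = 40179.

40179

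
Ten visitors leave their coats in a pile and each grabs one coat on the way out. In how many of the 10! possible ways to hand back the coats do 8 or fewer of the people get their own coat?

# with exactly i fixed is C(10,i)·!(10-i); sum over i=0..8:
  i=0: C(10,0)·!10 = 1·1334961 = 1334961
  i=1: C(10,1)·!9 = 10·133496 = 1334960
  i=2: C(10,2)·!8 = 45·14833 = 667485
  i=3: C(10,3)·!7 = 120·1854 = 222480
  i=4: C(10,4)·!6 = 210·265 = 55650
  i=5: C(10,5)·!5 = 252·44 = 11088
  i=6: C(10,6)·!4 = 210·9 = 1890
  i=7: C(10,7)·!3 = 120·2 = 240
  i=8: C(10,8)·!2 = 45·1 = 45
Total = 3628799.

3628799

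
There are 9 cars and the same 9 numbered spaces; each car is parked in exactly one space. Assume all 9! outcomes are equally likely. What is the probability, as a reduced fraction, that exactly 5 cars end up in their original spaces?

1/320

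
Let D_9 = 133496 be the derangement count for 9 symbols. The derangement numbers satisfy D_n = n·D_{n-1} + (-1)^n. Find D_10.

D_10 = 10·133496 + 1 = 1334961.

1334961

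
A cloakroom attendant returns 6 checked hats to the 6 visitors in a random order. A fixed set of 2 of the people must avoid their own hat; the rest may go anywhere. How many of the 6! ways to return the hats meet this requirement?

Inclusion-exclusion on the 2 forbidden self-matches:
Σ_{j=0}^{2} (-1)^j C(2,j)(6-j)!
= C(2,0)·6! - C(2,1)·5! + C(2,2)·4!
= 720 - 240 + 24
= 504

504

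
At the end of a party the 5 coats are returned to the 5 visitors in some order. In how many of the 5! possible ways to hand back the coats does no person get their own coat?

!5 = 5! · Σ_{k=0}^{5} (-1)^k/k!
= 5! - 5!/1! + 5!/2! - 5!/3! + 5!/4! - 5!/5!
= 120 - 120 + 60 - 20 + 5 - 1
= 44

44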